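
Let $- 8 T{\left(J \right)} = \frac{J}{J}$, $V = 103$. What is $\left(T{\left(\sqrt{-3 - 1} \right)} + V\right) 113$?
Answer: $\frac{92999}{8} \approx 11625.0$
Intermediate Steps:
$T{\left(J \right)} = - \frac{1}{8}$ ($T{\left(J \right)} = - \frac{J \frac{1}{J}}{8} = \left(- \frac{1}{8}\right) 1 = - \frac{1}{8}$)
$\left(T{\left(\sqrt{-3 - 1} \right)} + V\right) 113 = \left(- \frac{1}{8} + 103\right) 113 = \frac{823}{8} \cdot 113 = \frac{92999}{8}$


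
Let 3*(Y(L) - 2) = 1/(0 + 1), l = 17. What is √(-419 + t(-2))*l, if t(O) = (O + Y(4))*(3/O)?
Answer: 17*I*√1678/2 ≈ 348.19*I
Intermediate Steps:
Y(L) = 7/3 (Y(L) = 2 + 1/(3*(0 + 1)) = 2 + (⅓)/1 = 2 + (⅓)*1 = 2 + ⅓ = 7/3)
t(O) = 3*(7/3 + O)/O (t(O) = (O + 7/3)*(3/O) = (7/3 + O)*(3/O) = 3*(7/3 + O)/O)
√(-419 + t(-2))*l = √(-419 + (3 + 7/(-2)))*17 = √(-419 + (3 + 7*(-½)))*17 = √(-419 + (3 - 7/2))*17 = √(-419 - ½)*17 = √(-839/2)*17 = (I*√1678/2)*17 = 17*I*√1678/2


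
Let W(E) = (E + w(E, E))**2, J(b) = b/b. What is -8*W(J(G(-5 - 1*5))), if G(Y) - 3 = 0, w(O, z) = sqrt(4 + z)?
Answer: -48 - 16*sqrt(5) ≈ -83.777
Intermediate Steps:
G(Y) = 3 (G(Y) = 3 + 0 = 3)
J(b) = 1
W(E) = (E + sqrt(4 + E))**2
-8*W(J(G(-5 - 1*5))) = -8*(1 + sqrt(4 + 1))**2 = -8*(1 + sqrt(5))**2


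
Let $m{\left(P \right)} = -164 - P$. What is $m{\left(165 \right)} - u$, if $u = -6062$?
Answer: $5733$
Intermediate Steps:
$m{\left(165 \right)} - u = \left(-164 - 165\right) - -6062 = \left(-164 - 165\right) + 6062 = -329 + 6062 = 5733$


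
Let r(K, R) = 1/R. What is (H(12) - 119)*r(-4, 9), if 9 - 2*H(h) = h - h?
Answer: -229/18 ≈ -12.722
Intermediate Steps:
H(h) = 9/2 (H(h) = 9/2 - (h - h)/2 = 9/2 - 1/2*0 = 9/2 + 0 = 9/2)
(H(12) - 119)*r(-4, 9) = (9/2 - 119)/9 = -229/2*1/9 = -229/18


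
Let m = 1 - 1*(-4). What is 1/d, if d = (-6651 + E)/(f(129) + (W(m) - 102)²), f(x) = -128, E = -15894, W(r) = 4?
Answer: -9476/22545 ≈ -0.42031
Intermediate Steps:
m = 5 (m = 1 + 4 = 5)
d = -22545/9476 (d = (-6651 - 15894)/(-128 + (4 - 102)²) = -22545/(-128 + (-98)²) = -22545/(-128 + 9604) = -22545/9476 ≈ -2.3792)
1/d = 1/(-22545/9476) = -9476/22545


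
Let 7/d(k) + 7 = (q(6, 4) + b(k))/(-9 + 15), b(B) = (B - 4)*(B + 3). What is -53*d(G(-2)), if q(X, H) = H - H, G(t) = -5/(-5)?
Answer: 371/9 ≈ 41.222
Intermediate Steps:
G(t) = 1 (G(t) = -5*(-⅕) = 1)
q(X, H) = 0
b(B) = (-4 + B)*(3 + B)
d(k) = 7/(-9 - k/6 + k²/6) (d(k) = 7/(-7 + (0 + (-12 + k² - k))/(-9 + 15)) = 7/(-7 + (-12 + k² - k)/6) = 7/(-7 + (-12 + k² - k)*(⅙)) = 7/(-7 + (-2 - k/6 + k²/6)) = 7/(-9 - k/6 + k²/6))
-53*d(G(-2)) = -2226/(-54 + 1² - 1*1) = -2226/(-54 + 1 - 1) = -2226/(-54) = -2226*(-1)/54 = -53*(-7/9) = 371/9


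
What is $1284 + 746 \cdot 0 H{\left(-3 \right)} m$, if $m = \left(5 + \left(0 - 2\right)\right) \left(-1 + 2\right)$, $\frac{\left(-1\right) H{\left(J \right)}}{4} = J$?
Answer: $1284$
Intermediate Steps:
$H{\left(J \right)} = - 4 J$
$m = 3$ ($m = \left(5 - 2\right) 1 = 3 \cdot 1 = 3$)
$1284 + 746 \cdot 0 H{\left(-3 \right)} m = 1284 + 746 \cdot 0 \left(\left(-4\right) \left(-3\right)\right) 3 = 1284 + 746 \cdot 0 \cdot 12 \cdot 3 = 1284 + 746 \cdot 0 \cdot 3 = 1284 + 746 \cdot 0 = 1284 + 0 = 1284$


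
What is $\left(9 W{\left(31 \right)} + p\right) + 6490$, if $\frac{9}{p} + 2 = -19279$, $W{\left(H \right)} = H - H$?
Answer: $\frac{41711227}{6427} \approx 6490.0$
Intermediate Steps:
$W{\left(H \right)} = 0$
$p = - \frac{3}{6427}$ ($p = \frac{9}{-2 - 19279} = \frac{9}{-19281} = 9 \left(- \frac{1}{19281}\right) = - \frac{3}{6427} \approx -0.00046678$)
$\left(9 W{\left(31 \right)} + p\right) + 6490 = \left(9 \cdot 0 - \frac{3}{6427}\right) + 6490 = \left(0 - \frac{3}{6427}\right) + 6490 = - \frac{3}{6427} + 6490 = \frac{41711227}{6427}$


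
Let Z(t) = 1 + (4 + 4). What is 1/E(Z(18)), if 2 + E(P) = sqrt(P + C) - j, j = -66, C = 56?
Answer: 64/4031 - sqrt(65)/4031 ≈ 0.013877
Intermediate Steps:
Z(t) = 9 (Z(t) = 1 + 8 = 9)
E(P) = 64 + sqrt(56 + P) (E(P) = -2 + (sqrt(P + 56) - 1*(-66)) = -2 + (sqrt(56 + P) + 66) = -2 + (66 + sqrt(56 + P)) = 64 + sqrt(56 + P))
1/E(Z(18)) = 1/(64 + sqrt(56 + 9)) = 1/(64 + sqrt(65))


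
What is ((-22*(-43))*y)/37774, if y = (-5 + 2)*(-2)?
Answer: 258/1717 ≈ 0.15026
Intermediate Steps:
y = 6 (y = -3*(-2) = 6)
((-22*(-43))*y)/37774 = (-22*(-43)*6)/37774 = (946*6)*(1/37774) = 5676*(1/37774) = 258/1717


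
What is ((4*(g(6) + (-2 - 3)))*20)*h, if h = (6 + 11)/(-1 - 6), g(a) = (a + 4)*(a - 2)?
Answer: -6800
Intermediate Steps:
g(a) = (-2 + a)*(4 + a) (g(a) = (4 + a)*(-2 + a) = (-2 + a)*(4 + a))
h = -17/7 (h = 17/(-7) = 17*(-⅐) = -17/7 ≈ -2.4286)
((4*(g(6) + (-2 - 3)))*20)*h = ((4*((-8 + 6² + 2*6) + (-2 - 3)))*20)*(-17/7) = ((4*((-8 + 36 + 12) - 5))*20)*(-17/7) = ((4*(40 - 5))*20)*(-17/7) = ((4*35)*20)*(-17/7) = (140*20)*(-17/7) = 2800*(-17/7) = -6800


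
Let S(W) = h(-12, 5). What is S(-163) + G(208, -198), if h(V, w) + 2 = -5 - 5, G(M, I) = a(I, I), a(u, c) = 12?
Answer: 0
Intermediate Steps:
G(M, I) = 12
h(V, w) = -12 (h(V, w) = -2 + (-5 - 5) = -2 - 10 = -12)
S(W) = -12
S(-163) + G(208, -198) = -12 + 12 = 0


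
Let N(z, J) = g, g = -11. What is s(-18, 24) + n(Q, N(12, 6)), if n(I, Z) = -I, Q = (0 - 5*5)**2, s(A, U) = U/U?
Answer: -624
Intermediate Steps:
s(A, U) = 1
N(z, J) = -11
Q = 625 (Q = (0 - 25)**2 = (-25)**2 = 625)
s(-18, 24) + n(Q, N(12, 6)) = 1 - 1*625 = 1 - 625 = -624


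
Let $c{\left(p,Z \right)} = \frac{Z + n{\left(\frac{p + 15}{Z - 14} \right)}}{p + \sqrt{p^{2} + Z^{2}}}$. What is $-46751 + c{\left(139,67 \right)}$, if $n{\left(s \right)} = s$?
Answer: $- \frac{11123372662}{237917} + \frac{3705 \sqrt{23810}}{237917} \approx -46751.0$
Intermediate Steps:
$c{\left(p,Z \right)} = \frac{Z + \frac{15 + p}{-14 + Z}}{p + \sqrt{Z^{2} + p^{2}}}$ ($c{\left(p,Z \right)} = \frac{Z + \frac{p + 15}{Z - 14}}{p + \sqrt{p^{2} + Z^{2}}} = \frac{Z + \frac{15 + p}{-14 + Z}}{p + \sqrt{Z^{2} + p^{2}}}$)
$-46751 + c{\left(139,67 \right)} = -46751 + \frac{15 + 139 + 67 \left(-14 + 67\right)}{\left(-14 + 67\right) \left(139 + \sqrt{67^{2} + 139^{2}}\right)} = -46751 + \frac{15 + 139 + 67 \cdot 53}{53 \left(139 + \sqrt{4489 + 19321}\right)} = -46751 + \frac{15 + 139 + 3551}{53 \left(139 + \sqrt{23810}\right)} = -46751 + \frac{1}{53} \frac{1}{139 + \sqrt{23810}} \cdot 3705 = -46751 + \frac{3705}{53 \left(139 + \sqrt{23810}\right)}$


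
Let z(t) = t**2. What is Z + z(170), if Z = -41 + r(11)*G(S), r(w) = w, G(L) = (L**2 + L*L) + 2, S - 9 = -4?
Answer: 29431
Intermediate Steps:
S = 5 (S = 9 - 4 = 5)
G(L) = 2 + 2*L**2 (G(L) = (L**2 + L**2) + 2 = 2*L**2 + 2 = 2 + 2*L**2)
Z = 531 (Z = -41 + 11*(2 + 2*5**2) = -41 + 11*(2 + 2*25) = -41 + 11*(2 + 50) = -41 + 11*52 = -41 + 572 = 531)
Z + z(170) = 531 + 170**2 = 531 + 28900 = 29431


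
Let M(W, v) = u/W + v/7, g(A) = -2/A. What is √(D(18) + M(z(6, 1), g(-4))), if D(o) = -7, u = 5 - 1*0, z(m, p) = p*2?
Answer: I*√217/7 ≈ 2.1044*I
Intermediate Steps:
z(m, p) = 2*p
u = 5 (u = 5 + 0 = 5)
M(W, v) = 5/W + v/7
√(D(18) + M(z(6, 1), g(-4))) = √(-7 + (5/((2*1)) + (-2/(-4))/7)) = √(-7 + (5/2 + (-2*(-¼))/7)) = √(-7 + (5*(½) + (⅐)*(½))) = √(-7 + (5/2 + 1/14)) = √(-7 + 18/7) = √(-31/7) = I*√217/7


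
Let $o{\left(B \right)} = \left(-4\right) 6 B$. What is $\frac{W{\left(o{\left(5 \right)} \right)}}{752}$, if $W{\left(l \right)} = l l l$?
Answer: $- \frac{108000}{47} \approx -2297.9$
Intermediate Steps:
$o{\left(B \right)} = - 24 B$
$W{\left(l \right)} = l^{3}$ ($W{\left(l \right)} = l^{2} l = l^{3}$)
$\frac{W{\left(o{\left(5 \right)} \right)}}{752} = \frac{\left(\left(-24\right) 5\right)^{3}}{752} = \left(-120\right)^{3} \cdot \frac{1}{752} = \left(-1728000\right) \frac{1}{752} = - \frac{108000}{47}$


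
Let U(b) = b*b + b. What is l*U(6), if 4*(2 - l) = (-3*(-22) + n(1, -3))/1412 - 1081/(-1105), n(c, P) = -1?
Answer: 228561543/3120520 ≈ 73.245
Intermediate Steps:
U(b) = b + b**2 (U(b) = b**2 + b = b + b**2)
l = 10883883/6241040 (l = 2 - ((-3*(-22) - 1)/1412 - 1081/(-1105))/4 = 2 - ((66 - 1)*(1/1412) - 1081*(-1/1105))/4 = 2 - (65*(1/1412) + 1081/1105)/4 = 2 - (65/1412 + 1081/1105)/4 = 2 - 1/4*1598197/1560260 = 2 - 1598197/6241040 = 10883883/6241040 ≈ 1.7439)
l*U(6) = 10883883*(6*(1 + 6))/6241040 = 10883883*(6*7)/6241040 = (10883883/6241040)*42 = 228561543/3120520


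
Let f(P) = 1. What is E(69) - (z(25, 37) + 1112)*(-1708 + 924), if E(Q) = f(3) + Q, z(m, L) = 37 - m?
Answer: 881286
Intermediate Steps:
E(Q) = 1 + Q
E(69) - (z(25, 37) + 1112)*(-1708 + 924) = (1 + 69) - ((37 - 1*25) + 1112)*(-1708 + 924) = 70 - ((37 - 25) + 1112)*(-784) = 70 - (12 + 1112)*(-784) = 70 - 1124*(-784) = 70 - 1*(-881216) = 70 + 881216 = 881286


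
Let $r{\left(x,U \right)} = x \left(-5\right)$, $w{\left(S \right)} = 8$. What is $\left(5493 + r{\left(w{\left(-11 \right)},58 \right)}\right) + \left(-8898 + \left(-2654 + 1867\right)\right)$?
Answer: $-4232$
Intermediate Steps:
$r{\left(x,U \right)} = - 5 x$
$\left(5493 + r{\left(w{\left(-11 \right)},58 \right)}\right) + \left(-8898 + \left(-2654 + 1867\right)\right) = \left(5493 - 40\right) + \left(-8898 + \left(-2654 + 1867\right)\right) = \left(5493 - 40\right) - 9685 = 5453 - 9685 = -4232$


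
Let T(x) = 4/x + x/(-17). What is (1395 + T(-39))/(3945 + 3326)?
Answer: 926338/4820673 ≈ 0.19216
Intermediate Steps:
T(x) = 4/x - x/17 (T(x) = 4/x + x*(-1/17) = 4/x - x/17)
(1395 + T(-39))/(3945 + 3326) = (1395 + (4/(-39) - 1/17*(-39)))/(3945 + 3326) = (1395 + (4*(-1/39) + 39/17))/7271 = (1395 + (-4/39 + 39/17))*(1/7271) = (1395 + 1453/663)*(1/7271) = (926338/663)*(1/7271) = 926338/4820673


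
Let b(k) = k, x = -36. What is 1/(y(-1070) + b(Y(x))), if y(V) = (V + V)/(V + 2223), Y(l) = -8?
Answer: -1153/11364 ≈ -0.10146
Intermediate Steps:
y(V) = 2*V/(2223 + V) (y(V) = (2*V)/(2223 + V) = 2*V/(2223 + V))
1/(y(-1070) + b(Y(x))) = 1/(2*(-1070)/(2223 - 1070) - 8) = 1/(2*(-1070)/1153 - 8) = 1/(2*(-1070)*(1/1153) - 8) = 1/(-2140/1153 - 8) = 1/(-11364/1153) = -1153/11364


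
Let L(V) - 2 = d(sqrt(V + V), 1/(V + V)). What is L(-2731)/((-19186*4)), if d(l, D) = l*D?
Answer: -1/38372 + I*sqrt(5462)/419175728 ≈ -2.6061e-5 + 1.7631e-7*I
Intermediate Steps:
d(l, D) = D*l
L(V) = 2 + sqrt(2)/(2*sqrt(V)) (L(V) = 2 + sqrt(V + V)/(V + V) = 2 + sqrt(2*V)/((2*V)) = 2 + (1/(2*V))*(sqrt(2)*sqrt(V)) = 2 + sqrt(2)/(2*sqrt(V)))
L(-2731)/((-19186*4)) = (2 + sqrt(2)/(2*sqrt(-2731)))/((-19186*4)) = (2 + sqrt(2)*(-I*sqrt(2731)/2731)/2)/(-76744) = (2 - I*sqrt(5462)/5462)*(-1/76744) = -1/38372 + I*sqrt(5462)/419175728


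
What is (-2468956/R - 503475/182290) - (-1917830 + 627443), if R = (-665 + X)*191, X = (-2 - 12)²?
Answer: 602045529995411/466553026 ≈ 1.2904e+6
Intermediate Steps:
X = 196 (X = (-14)² = 196)
R = -89579 (R = (-665 + 196)*191 = -469*191 = -89579)
(-2468956/R - 503475/182290) - (-1917830 + 627443) = (-2468956/(-89579) - 503475/182290) - (-1917830 + 627443) = (-2468956*(-1/89579) - 503475*1/182290) - 1*(-1290387) = (352708/12797 - 100695/36458) + 1290387 = 11570434349/466553026 + 1290387 = 602045529995411/466553026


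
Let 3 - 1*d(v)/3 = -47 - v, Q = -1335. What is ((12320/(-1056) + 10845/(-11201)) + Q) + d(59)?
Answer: -34296394/33603 ≈ -1020.6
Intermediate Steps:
d(v) = 150 + 3*v (d(v) = 9 - 3*(-47 - v) = 9 + (141 + 3*v) = 150 + 3*v)
((12320/(-1056) + 10845/(-11201)) + Q) + d(59) = ((12320/(-1056) + 10845/(-11201)) - 1335) + (150 + 3*59) = ((12320*(-1/1056) + 10845*(-1/11201)) - 1335) + (150 + 177) = ((-35/3 - 10845/11201) - 1335) + 327 = (-424570/33603 - 1335) + 327 = -45284575/33603 + 327 = -34296394/33603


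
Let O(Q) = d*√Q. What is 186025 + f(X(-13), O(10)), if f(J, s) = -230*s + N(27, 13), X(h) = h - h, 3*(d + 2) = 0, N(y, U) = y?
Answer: 186052 + 460*√10 ≈ 1.8751e+5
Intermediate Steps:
d = -2 (d = -2 + (⅓)*0 = -2 + 0 = -2)
O(Q) = -2*√Q
X(h) = 0
f(J, s) = 27 - 230*s (f(J, s) = -230*s + 27 = 27 - 230*s)
186025 + f(X(-13), O(10)) = 186025 + (27 - (-460)*√10) = 186025 + (27 + 460*√10) = 186052 + 460*√10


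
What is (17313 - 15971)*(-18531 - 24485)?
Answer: -57727472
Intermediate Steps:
(17313 - 15971)*(-18531 - 24485) = 1342*(-43016) = -57727472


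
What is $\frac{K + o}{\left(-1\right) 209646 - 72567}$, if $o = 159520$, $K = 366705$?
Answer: $- \frac{526225}{282213} \approx -1.8646$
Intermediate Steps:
$\frac{K + o}{\left(-1\right) 209646 - 72567} = \frac{366705 + 159520}{\left(-1\right) 209646 - 72567} = \frac{526225}{-209646 - 72567} = \frac{526225}{-282213} = 526225 \left(- \frac{1}{282213}\right) = - \frac{526225}{282213}$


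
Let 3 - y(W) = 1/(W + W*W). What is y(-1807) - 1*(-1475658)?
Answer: 4815734085161/3263442 ≈ 1.4757e+6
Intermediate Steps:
y(W) = 3 - 1/(W + W**2) (y(W) = 3 - 1/(W + W*W) = 3 - 1/(W + W**2))
y(-1807) - 1*(-1475658) = (-1 + 3*(-1807) + 3*(-1807)**2)/((-1807)*(1 - 1807)) - 1*(-1475658) = -1/1807*(-1 - 5421 + 3*3265249)/(-1806) + 1475658 = -1/1807*(-1/1806)*(-1 - 5421 + 9795747) + 1475658 = -1/1807*(-1/1806)*9790325 + 1475658 = 9790325/3263442 + 1475658 = 4815734085161/3263442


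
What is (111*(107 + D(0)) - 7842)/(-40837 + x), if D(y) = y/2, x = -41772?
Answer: -4035/82609 ≈ -0.048845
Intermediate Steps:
D(y) = y/2 (D(y) = y*(½) = y/2)
(111*(107 + D(0)) - 7842)/(-40837 + x) = (111*(107 + (½)*0) - 7842)/(-40837 - 41772) = (111*(107 + 0) - 7842)/(-82609) = (111*107 - 7842)*(-1/82609) = (11877 - 7842)*(-1/82609) = 4035*(-1/82609) = -4035/82609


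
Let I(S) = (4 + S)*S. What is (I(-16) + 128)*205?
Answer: 65600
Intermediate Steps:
I(S) = S*(4 + S)
(I(-16) + 128)*205 = (-16*(4 - 16) + 128)*205 = (-16*(-12) + 128)*205 = (192 + 128)*205 = 320*205 = 65600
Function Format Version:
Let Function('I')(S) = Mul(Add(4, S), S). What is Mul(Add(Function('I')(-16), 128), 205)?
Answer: 65600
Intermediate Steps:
Function('I')(S) = Mul(S, Add(4, S))
Mul(Add(Function('I')(-16), 128), 205) = Mul(Add(Mul(-16, Add(4, -16)), 128), 205) = Mul(Add(Mul(-16, -12), 128), 205) = Mul(Add(192, 128), 205) = Mul(320, 205) = 65600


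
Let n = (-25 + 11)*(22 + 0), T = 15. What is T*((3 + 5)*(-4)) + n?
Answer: -788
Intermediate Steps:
n = -308 (n = -14*22 = -308)
T*((3 + 5)*(-4)) + n = 15*((3 + 5)*(-4)) - 308 = 15*(8*(-4)) - 308 = 15*(-32) - 308 = -480 - 308 = -788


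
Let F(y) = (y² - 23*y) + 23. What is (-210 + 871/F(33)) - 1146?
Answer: -477797/353 ≈ -1353.5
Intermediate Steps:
F(y) = 23 + y² - 23*y
(-210 + 871/F(33)) - 1146 = (-210 + 871/(23 + 33² - 23*33)) - 1146 = (-210 + 871/(23 + 1089 - 759)) - 1146 = (-210 + 871/353) - 1146 = -73259/353 - 1146 = -477797/353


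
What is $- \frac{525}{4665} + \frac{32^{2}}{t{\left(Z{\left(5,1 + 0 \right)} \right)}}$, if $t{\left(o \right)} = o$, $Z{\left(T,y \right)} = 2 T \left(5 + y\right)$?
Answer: $\frac{79091}{4665} \approx 16.954$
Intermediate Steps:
$Z{\left(T,y \right)} = 2 T \left(5 + y\right)$
$- \frac{525}{4665} + \frac{32^{2}}{t{\left(Z{\left(5,1 + 0 \right)} \right)}} = - \frac{525}{4665} + \frac{32^{2}}{2 \cdot 5 \left(5 + \left(1 + 0\right)\right)} = \left(-525\right) \frac{1}{4665} + \frac{1024}{2 \cdot 5 \left(5 + 1\right)} = - \frac{35}{311} + \frac{1024}{2 \cdot 5 \cdot 6} = - \frac{35}{311} + \frac{1024}{60} = - \frac{35}{311} + 1024 \cdot \frac{1}{60} = - \frac{35}{311} + \frac{256}{15} = \frac{79091}{4665}$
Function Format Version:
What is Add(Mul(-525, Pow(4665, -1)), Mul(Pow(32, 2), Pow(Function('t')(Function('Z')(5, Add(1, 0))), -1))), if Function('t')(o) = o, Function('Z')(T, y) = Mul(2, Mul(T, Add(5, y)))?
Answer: Rational(79091, 4665) ≈ 16.954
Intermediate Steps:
Function('Z')(T, y) = Mul(2, T, Add(5, y))
Add(Mul(-525, Pow(4665, -1)), Mul(Pow(32, 2), Pow(Function('t')(Function('Z')(5, Add(1, 0))), -1))) = Add(Mul(-525, Pow(4665, -1)), Mul(Pow(32, 2), Pow(Mul(2, 5, Add(5, Add(1, 0))), -1))) = Add(Mul(-525, Rational(1, 4665)), Mul(1024, Pow(Mul(2, 5, Add(5, 1)), -1))) = Add(Rational(-35, 311), Mul(1024, Pow(Mul(2, 5, 6), -1))) = Add(Rational(-35, 311), Mul(1024, Pow(60, -1))) = Add(Rational(-35, 311), Mul(1024, Rational(1, 60))) = Add(Rational(-35, 311), Rational(256, 15)) = Rational(79091, 4665)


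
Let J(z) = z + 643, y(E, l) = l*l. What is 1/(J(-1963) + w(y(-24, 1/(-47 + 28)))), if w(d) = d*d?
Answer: -130321/172023719 ≈ -0.00075758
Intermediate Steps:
y(E, l) = l²
J(z) = 643 + z
w(d) = d²
1/(J(-1963) + w(y(-24, 1/(-47 + 28)))) = 1/((643 - 1963) + ((1/(-47 + 28))²)²) = 1/(-1320 + ((1/(-19))²)²) = 1/(-1320 + ((-1/19)²)²) = 1/(-1320 + (1/361)²) = 1/(-1320 + 1/130321) = 1/(-172023719/130321) = -130321/172023719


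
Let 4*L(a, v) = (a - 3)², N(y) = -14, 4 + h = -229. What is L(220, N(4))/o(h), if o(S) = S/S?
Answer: 47089/4 ≈ 11772.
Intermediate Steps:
h = -233 (h = -4 - 229 = -233)
L(a, v) = (-3 + a)²/4 (L(a, v) = (a - 3)²/4 = (-3 + a)²/4)
o(S) = 1
L(220, N(4))/o(h) = ((-3 + 220)²/4)/1 = ((¼)*217²)*1 = ((¼)*47089)*1 = (47089/4)*1 = 47089/4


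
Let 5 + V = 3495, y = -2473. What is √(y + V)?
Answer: 3*√113 ≈ 31.890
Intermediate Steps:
V = 3490 (V = -5 + 3495 = 3490)
√(y + V) = √(-2473 + 3490) = √1017 = 3*√113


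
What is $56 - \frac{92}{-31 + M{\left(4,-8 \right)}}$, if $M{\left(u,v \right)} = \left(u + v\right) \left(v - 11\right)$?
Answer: $\frac{2428}{45} \approx 53.956$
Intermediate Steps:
$M{\left(u,v \right)} = \left(-11 + v\right) \left(u + v\right)$ ($M{\left(u,v \right)} = \left(u + v\right) \left(-11 + v\right) = \left(-11 + v\right) \left(u + v\right)$)
$56 - \frac{92}{-31 + M{\left(4,-8 \right)}} = 56 - \frac{92}{-31 + \left(\left(-8\right)^{2} - 44 - -88 + 4 \left(-8\right)\right)} = 56 - \frac{92}{-31 + \left(64 - 44 + 88 - 32\right)} = 56 - \frac{92}{-31 + 76} = 56 - \frac{92}{45} = \frac{2428}{45}$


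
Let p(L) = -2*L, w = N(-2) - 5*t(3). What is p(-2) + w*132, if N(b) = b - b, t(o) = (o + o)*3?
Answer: -11876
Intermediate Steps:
t(o) = 6*o (t(o) = (2*o)*3 = 6*o)
N(b) = 0
w = -90 (w = 0 - 30*3 = 0 - 5*18 = 0 - 90 = -90)
p(-2) + w*132 = -2*(-2) - 90*132 = 4 - 11880 = -11876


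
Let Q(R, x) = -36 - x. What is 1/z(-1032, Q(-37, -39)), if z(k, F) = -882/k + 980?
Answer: 172/168707 ≈ 0.0010195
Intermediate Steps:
z(k, F) = 980 - 882/k
1/z(-1032, Q(-37, -39)) = 1/(980 - 882/(-1032)) = 1/(980 - 882*(-1/1032)) = 1/(980 + 147/172) = 1/(168707/172) = 172/168707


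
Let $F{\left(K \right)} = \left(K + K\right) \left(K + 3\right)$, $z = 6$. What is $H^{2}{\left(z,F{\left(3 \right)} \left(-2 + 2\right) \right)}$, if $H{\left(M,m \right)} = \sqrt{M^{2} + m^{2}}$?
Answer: $36$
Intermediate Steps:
$F{\left(K \right)} = 2 K \left(3 + K\right)$
$H^{2}{\left(z,F{\left(3 \right)} \left(-2 + 2\right) \right)} = \left(\sqrt{6^{2} + \left(2 \cdot 3 \left(3 + 3\right) \left(-2 + 2\right)\right)^{2}}\right)^{2} = \left(\sqrt{36 + \left(2 \cdot 3 \cdot 6 \cdot 0\right)^{2}}\right)^{2} = \left(\sqrt{36 + \left(36 \cdot 0\right)^{2}}\right)^{2} = \left(\sqrt{36 + 0^{2}}\right)^{2} = \left(\sqrt{36 + 0}\right)^{2} = \left(\sqrt{36}\right)^{2} = 6^{2} = 36$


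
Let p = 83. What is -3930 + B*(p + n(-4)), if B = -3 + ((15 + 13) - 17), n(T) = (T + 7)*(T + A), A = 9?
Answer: -3146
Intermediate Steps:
n(T) = (7 + T)*(9 + T) (n(T) = (T + 7)*(T + 9) = (7 + T)*(9 + T))
B = 8 (B = -3 + (28 - 17) = -3 + 11 = 8)
-3930 + B*(p + n(-4)) = -3930 + 8*(83 + (63 + (-4)² + 16*(-4))) = -3930 + 8*(83 + (63 + 16 - 64)) = -3930 + 8*(83 + 15) = -3930 + 8*98 = -3930 + 784 = -3146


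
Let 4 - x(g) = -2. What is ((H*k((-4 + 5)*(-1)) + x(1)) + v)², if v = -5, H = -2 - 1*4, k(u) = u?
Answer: 49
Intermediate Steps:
H = -6 (H = -2 - 4 = -6)
x(g) = 6 (x(g) = 4 - 1*(-2) = 4 + 2 = 6)
((H*k((-4 + 5)*(-1)) + x(1)) + v)² = ((-6*(-4 + 5)*(-1) + 6) - 5)² = ((-6*(-1) + 6) - 5)² = ((6 + 6) - 5)² = (12 - 5)² = 7² = 49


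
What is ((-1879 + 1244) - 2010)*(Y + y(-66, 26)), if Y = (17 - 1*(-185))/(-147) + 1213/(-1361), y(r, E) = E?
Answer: -12559806305/200067 ≈ -62778.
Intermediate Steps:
Y = -453233/200067 (Y = (17 + 185)*(-1/147) + 1213*(-1/1361) = 202*(-1/147) - 1213/1361 = -202/147 - 1213/1361 = -453233/200067 ≈ -2.2654)
((-1879 + 1244) - 2010)*(Y + y(-66, 26)) = ((-1879 + 1244) - 2010)*(-453233/200067 + 26) = (-635 - 2010)*(4748509/200067) = -2645*4748509/200067 = -12559806305/200067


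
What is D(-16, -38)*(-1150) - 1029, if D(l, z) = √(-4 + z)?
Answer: -1029 - 1150*I*√42 ≈ -1029.0 - 7452.9*I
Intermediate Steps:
D(-16, -38)*(-1150) - 1029 = √(-4 - 38)*(-1150) - 1029 = √(-42)*(-1150) - 1029 = (I*√42)*(-1150) - 1029 = -1150*I*√42 - 1029 = -1029 - 1150*I*√42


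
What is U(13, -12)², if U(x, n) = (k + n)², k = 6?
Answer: 1296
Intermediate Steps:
U(x, n) = (6 + n)²
U(13, -12)² = ((6 - 12)²)² = ((-6)²)² = 36² = 1296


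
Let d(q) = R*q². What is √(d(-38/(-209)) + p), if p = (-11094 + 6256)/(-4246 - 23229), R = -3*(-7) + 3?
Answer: √3542074802/60445 ≈ 0.98462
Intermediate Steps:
R = 24 (R = 21 + 3 = 24)
p = 4838/27475 (p = -4838/(-27475) = -4838*(-1/27475) = 4838/27475 ≈ 0.17609)
d(q) = 24*q²
√(d(-38/(-209)) + p) = √(24*(-38/(-209))² + 4838/27475) = √(24*(-38*(-1/209))² + 4838/27475) = √(24*(2/11)² + 4838/27475) = √(24*(4/121) + 4838/27475) = √(96/121 + 4838/27475) = √(3222998/3324475) = √3542074802/60445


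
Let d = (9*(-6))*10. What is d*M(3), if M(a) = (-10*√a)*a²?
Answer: 48600*√3 ≈ 84178.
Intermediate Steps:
d = -540 (d = -54*10 = -540)
M(a) = -10*a^(5/2)
d*M(3) = -(-5400)*3^(5/2) = -(-5400)*9*√3 = -(-48600)*√3 = 48600*√3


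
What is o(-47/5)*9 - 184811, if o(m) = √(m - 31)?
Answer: -184811 + 9*I*√1010/5 ≈ -1.8481e+5 + 57.205*I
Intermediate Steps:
o(m) = √(-31 + m)
o(-47/5)*9 - 184811 = √(-31 - 47/5)*9 - 184811 = √(-202/5)*9 - 184811 = (I*√1010/5)*9 - 184811 = 9*I*√1010/5 - 184811 = -184811 + 9*I*√1010/5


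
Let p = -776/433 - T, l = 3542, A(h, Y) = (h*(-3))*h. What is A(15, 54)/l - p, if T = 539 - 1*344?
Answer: 301525087/1533686 ≈ 196.60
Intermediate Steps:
A(h, Y) = -3*h² (A(h, Y) = (-3*h)*h = -3*h²)
T = 195 (T = 539 - 344 = 195)
p = -85211/433 (p = -776/433 - 1*195 = -776*1/433 - 195 = -776/433 - 195 = -85211/433 ≈ -196.79)
A(15, 54)/l - p = -3*15²/3542 - 1*(-85211/433) = -3*225*(1/3542) + 85211/433 = -675*1/3542 + 85211/433 = -675/3542 + 85211/433 = 301525087/1533686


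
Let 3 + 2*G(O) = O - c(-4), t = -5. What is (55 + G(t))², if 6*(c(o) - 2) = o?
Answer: 22801/9 ≈ 2533.4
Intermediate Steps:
c(o) = 2 + o/6
G(O) = -13/6 + O/2 (G(O) = -3/2 + (O - (2 + (⅙)*(-4)))/2 = -3/2 + (O - (2 - ⅔))/2 = -3/2 + (O - 1*4/3)/2 = -3/2 + (O - 4/3)/2 = -3/2 + (-4/3 + O)/2 = -3/2 + (-⅔ + O/2) = -13/6 + O/2)
(55 + G(t))² = (55 + (-13/6 + (½)*(-5)))² = (55 + (-13/6 - 5/2))² = (55 - 14/3)² = (151/3)² = 22801/9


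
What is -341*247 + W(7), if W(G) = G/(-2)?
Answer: -168461/2 ≈ -84231.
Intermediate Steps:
W(G) = -G/2 (W(G) = G*(-½) = -G/2)
-341*247 + W(7) = -341*247 - ½*7 = -84227 - 7/2 = -168461/2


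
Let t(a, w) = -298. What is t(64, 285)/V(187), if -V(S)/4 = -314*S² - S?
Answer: -149/21960906 ≈ -6.7848e-6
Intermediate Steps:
V(S) = 4*S + 1256*S² (V(S) = -4*(-314*S² - S) = -4*(-S - 314*S²) = 4*S + 1256*S²)
t(64, 285)/V(187) = -298*1/(748*(1 + 314*187)) = -298*1/(748*(1 + 58718)) = -298/(4*187*58719) = -298/43921812 = -298*1/43921812 = -149/21960906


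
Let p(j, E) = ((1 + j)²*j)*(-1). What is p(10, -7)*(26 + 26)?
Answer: -62920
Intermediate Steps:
p(j, E) = -j*(1 + j)² (p(j, E) = (j*(1 + j)²)*(-1) = -j*(1 + j)²)
p(10, -7)*(26 + 26) = (-1*10*(1 + 10)²)*(26 + 26) = -1*10*11²*52 = -1*10*121*52 = -1210*52 = -62920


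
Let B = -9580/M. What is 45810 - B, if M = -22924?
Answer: 262534715/5731 ≈ 45810.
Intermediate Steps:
B = 2395/5731 (B = -9580/(-22924) = -9580*(-1/22924) = 2395/5731 ≈ 0.41790)
45810 - B = 45810 - 1*2395/5731 = 45810 - 2395/5731 = 262534715/5731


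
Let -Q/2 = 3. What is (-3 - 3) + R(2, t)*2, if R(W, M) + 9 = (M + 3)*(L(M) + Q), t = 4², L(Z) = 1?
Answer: -214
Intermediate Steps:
Q = -6 (Q = -2*3 = -6)
t = 16
R(W, M) = -24 - 5*M (R(W, M) = -9 + (M + 3)*(1 - 6) = -9 + (3 + M)*(-5) = -9 + (-15 - 5*M) = -24 - 5*M)
(-3 - 3) + R(2, t)*2 = (-3 - 3) + (-24 - 5*16)*2 = -6 + (-24 - 80)*2 = -6 - 104*2 = -6 - 208 = -214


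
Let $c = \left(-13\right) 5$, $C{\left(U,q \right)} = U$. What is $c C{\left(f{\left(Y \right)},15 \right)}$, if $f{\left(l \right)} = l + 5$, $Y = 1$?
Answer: $-390$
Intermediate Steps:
$f{\left(l \right)} = 5 + l$
$c = -65$
$c C{\left(f{\left(Y \right)},15 \right)} = - 65 \left(5 + 1\right) = \left(-65\right) 6 = -390$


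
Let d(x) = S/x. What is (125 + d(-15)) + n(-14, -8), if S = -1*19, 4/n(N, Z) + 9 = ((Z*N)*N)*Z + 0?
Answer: 949654/7521 ≈ 126.27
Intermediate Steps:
n(N, Z) = 4/(-9 + N**2*Z**2) (n(N, Z) = 4/(-9 + (((Z*N)*N)*Z + 0)) = 4/(-9 + (((N*Z)*N)*Z + 0)) = 4/(-9 + ((Z*N**2)*Z + 0)) = 4/(-9 + (N**2*Z**2 + 0)) = 4/(-9 + N**2*Z**2))
S = -19
d(x) = -19/x
(125 + d(-15)) + n(-14, -8) = (125 - 19/(-15)) + 4/(-9 + (-14)**2*(-8)**2) = (125 - 19*(-1/15)) + 4/(-9 + 196*64) = (125 + 19/15) + 4/(-9 + 12544) = 1894/15 + 4/12535 = 949654/7521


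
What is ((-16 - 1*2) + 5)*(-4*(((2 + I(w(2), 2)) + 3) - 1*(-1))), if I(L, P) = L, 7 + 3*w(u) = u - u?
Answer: 572/3 ≈ 190.67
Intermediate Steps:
w(u) = -7/3 (w(u) = -7/3 + (u - u)/3 = -7/3 + (1/3)*0 = -7/3 + 0 = -7/3)
((-16 - 1*2) + 5)*(-4*(((2 + I(w(2), 2)) + 3) - 1*(-1))) = ((-16 - 1*2) + 5)*(-4*(((2 - 7/3) + 3) - 1*(-1))) = ((-16 - 2) + 5)*(-4*((-1/3 + 3) + 1)) = (-18 + 5)*(-4*(8/3 + 1)) = -(-52)*11/3 = -13*(-44/3) = 572/3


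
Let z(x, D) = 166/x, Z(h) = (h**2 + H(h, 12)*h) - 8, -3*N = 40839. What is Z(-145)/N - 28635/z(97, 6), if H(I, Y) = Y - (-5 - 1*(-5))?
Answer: -455597599/27226 ≈ -16734.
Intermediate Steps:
N = -13613 (N = -1/3*40839 = -13613)
H(I, Y) = Y (H(I, Y) = Y - (-5 + 5) = Y - 1*0 = Y + 0 = Y)
Z(h) = -8 + h**2 + 12*h (Z(h) = (h**2 + 12*h) - 8 = -8 + h**2 + 12*h)
Z(-145)/N - 28635/z(97, 6) = (-8 + (-145)**2 + 12*(-145))/(-13613) - 28635/(166/97) = (-8 + 21025 - 1740)*(-1/13613) - 28635/(166*(1/97)) = 19277*(-1/13613) - 28635/166/97 = -19277/13613 - 28635*97/166 = -19277/13613 - 33465/2 = -455597599/27226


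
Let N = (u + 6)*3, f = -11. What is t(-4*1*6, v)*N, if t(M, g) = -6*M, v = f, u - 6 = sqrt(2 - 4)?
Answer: 5184 + 432*I*sqrt(2) ≈ 5184.0 + 610.94*I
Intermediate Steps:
u = 6 + I*sqrt(2) (u = 6 + sqrt(2 - 4) = 6 + sqrt(-2) = 6 + I*sqrt(2) ≈ 6.0 + 1.4142*I)
v = -11
N = 36 + 3*I*sqrt(2) (N = ((6 + I*sqrt(2)) + 6)*3 = (12 + I*sqrt(2))*3 = 36 + 3*I*sqrt(2) ≈ 36.0 + 4.2426*I)
t(-4*1*6, v)*N = (-6*(-4*1)*6)*(36 + 3*I*sqrt(2)) = (-(-24)*6)*(36 + 3*I*sqrt(2)) = (-6*(-24))*(36 + 3*I*sqrt(2)) = 144*(36 + 3*I*sqrt(2)) = 5184 + 432*I*sqrt(2)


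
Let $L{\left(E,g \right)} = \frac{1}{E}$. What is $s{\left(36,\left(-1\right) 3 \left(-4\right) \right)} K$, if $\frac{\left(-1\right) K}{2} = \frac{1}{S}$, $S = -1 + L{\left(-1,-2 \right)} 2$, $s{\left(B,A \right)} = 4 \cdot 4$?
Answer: $\frac{32}{3} \approx 10.667$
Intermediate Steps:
$s{\left(B,A \right)} = 16$
$S = -3$ ($S = -1 + \frac{1}{-1} \cdot 2 = -1 - 2 = -3$)
$K = \frac{2}{3}$ ($K = - \frac{2}{-3} = \left(-2\right) \left(- \frac{1}{3}\right) = \frac{2}{3} \approx 0.66667$)
$s{\left(36,\left(-1\right) 3 \left(-4\right) \right)} K = 16 \cdot \frac{2}{3} = \frac{32}{3}$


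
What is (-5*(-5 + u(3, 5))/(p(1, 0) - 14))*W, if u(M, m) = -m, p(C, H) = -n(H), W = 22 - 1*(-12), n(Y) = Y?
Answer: -850/7 ≈ -121.43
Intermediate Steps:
W = 34 (W = 22 + 12 = 34)
p(C, H) = -H
(-5*(-5 + u(3, 5))/(p(1, 0) - 14))*W = -5*(-5 - 1*5)/(-1*0 - 14)*34 = -5*(-5 - 5)/(0 - 14)*34 = -(-50)/(-14)*34 = -(-50)*(-1)/14*34 = -5*5/7*34 = -25/7*34 = -850/7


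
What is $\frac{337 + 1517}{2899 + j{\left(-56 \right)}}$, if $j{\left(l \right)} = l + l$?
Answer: $\frac{618}{929} \approx 0.66523$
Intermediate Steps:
$j{\left(l \right)} = 2 l$
$\frac{337 + 1517}{2899 + j{\left(-56 \right)}} = \frac{337 + 1517}{2899 + 2 \left(-56\right)} = \frac{1854}{2899 - 112} = \frac{1854}{2787} = 1854 \cdot \frac{1}{2787} = \frac{618}{929}$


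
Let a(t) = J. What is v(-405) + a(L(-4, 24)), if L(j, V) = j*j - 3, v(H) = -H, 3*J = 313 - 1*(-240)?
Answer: 1768/3 ≈ 589.33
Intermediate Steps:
J = 553/3 (J = (313 - 1*(-240))/3 = (313 + 240)/3 = (⅓)*553 = 553/3 ≈ 184.33)
L(j, V) = -3 + j² (L(j, V) = j² - 3 = -3 + j²)
a(t) = 553/3
v(-405) + a(L(-4, 24)) = -1*(-405) + 553/3 = 405 + 553/3 = 1768/3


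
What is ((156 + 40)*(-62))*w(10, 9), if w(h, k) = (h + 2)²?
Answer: -1749888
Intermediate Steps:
w(h, k) = (2 + h)²
((156 + 40)*(-62))*w(10, 9) = ((156 + 40)*(-62))*(2 + 10)² = (196*(-62))*12² = -12152*144 = -1749888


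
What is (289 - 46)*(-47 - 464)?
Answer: -124173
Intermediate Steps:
(289 - 46)*(-47 - 464) = 243*(-511) = -124173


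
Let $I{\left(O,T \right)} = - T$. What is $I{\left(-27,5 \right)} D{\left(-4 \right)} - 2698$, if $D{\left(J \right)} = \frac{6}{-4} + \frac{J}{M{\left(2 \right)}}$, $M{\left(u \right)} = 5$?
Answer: $- \frac{5373}{2} \approx -2686.5$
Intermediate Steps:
$D{\left(J \right)} = - \frac{3}{2} + \frac{J}{5}$ ($D{\left(J \right)} = \frac{6}{-4} + \frac{J}{5} = 6 \left(- \frac{1}{4}\right) + J \frac{1}{5} = - \frac{3}{2} + \frac{J}{5}$)
$I{\left(-27,5 \right)} D{\left(-4 \right)} - 2698 = \left(-1\right) 5 \left(- \frac{3}{2} + \frac{1}{5} \left(-4\right)\right) - 2698 = - 5 \left(- \frac{3}{2} - \frac{4}{5}\right) - 2698 = \left(-5\right) \left(- \frac{23}{10}\right) - 2698 = \frac{23}{2} - 2698 = - \frac{5373}{2}$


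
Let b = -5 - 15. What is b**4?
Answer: 160000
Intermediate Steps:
b = -20
b**4 = (-20)**4 = 160000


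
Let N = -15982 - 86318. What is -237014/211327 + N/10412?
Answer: -354213851/32357893 ≈ -10.947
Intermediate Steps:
N = -102300
-237014/211327 + N/10412 = -237014/211327 - 102300/10412 = -237014*1/211327 - 102300*1/10412 = -13942/12431 - 25575/2603 = -354213851/32357893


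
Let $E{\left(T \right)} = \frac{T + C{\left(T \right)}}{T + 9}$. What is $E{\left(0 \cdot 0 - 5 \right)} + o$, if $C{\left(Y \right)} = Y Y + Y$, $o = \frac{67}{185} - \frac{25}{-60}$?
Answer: $\frac{5027}{1110} \approx 4.5288$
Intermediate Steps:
$o = \frac{1729}{2220}$ ($o = 67 \cdot \frac{1}{185} - - \frac{5}{12} = \frac{67}{185} + \frac{5}{12} = \frac{1729}{2220} \approx 0.77883$)
$C{\left(Y \right)} = Y + Y^{2}$ ($C{\left(Y \right)} = Y^{2} + Y = Y + Y^{2}$)
$E{\left(T \right)} = \frac{T + T \left(1 + T\right)}{9 + T}$ ($E{\left(T \right)} = \frac{T + T \left(1 + T\right)}{T + 9} = \frac{T + T \left(1 + T\right)}{9 + T}$)
$E{\left(0 \cdot 0 - 5 \right)} + o = \frac{\left(0 \cdot 0 - 5\right) \left(2 + \left(0 \cdot 0 - 5\right)\right)}{9 + \left(0 \cdot 0 - 5\right)} + \frac{1729}{2220} = \frac{\left(0 - 5\right) \left(2 + \left(0 - 5\right)\right)}{9 + \left(0 - 5\right)} + \frac{1729}{2220} = - \frac{5 \left(2 - 5\right)}{9 - 5} + \frac{1729}{2220} = \left(-5\right) \frac{1}{4} \left(-3\right) + \frac{1729}{2220} = \frac{15}{4} + \frac{1729}{2220} = \frac{5027}{1110}$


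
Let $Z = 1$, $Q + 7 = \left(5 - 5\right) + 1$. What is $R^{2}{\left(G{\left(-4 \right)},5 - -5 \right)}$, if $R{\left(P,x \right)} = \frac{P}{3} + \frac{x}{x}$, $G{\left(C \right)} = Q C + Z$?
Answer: $\frac{784}{9} \approx 87.111$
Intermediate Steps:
$Q = -6$ ($Q = -7 + \left(\left(5 - 5\right) + 1\right) = -7 + \left(0 + 1\right) = -7 + 1 = -6$)
$G{\left(C \right)} = 1 - 6 C$ ($G{\left(C \right)} = - 6 C + 1 = 1 - 6 C$)
$R{\left(P,x \right)} = 1 + \frac{P}{3}$ ($R{\left(P,x \right)} = P \frac{1}{3} + 1 = \frac{P}{3} + 1 = 1 + \frac{P}{3}$)
$R^{2}{\left(G{\left(-4 \right)},5 - -5 \right)} = \left(1 + \frac{1 - -24}{3}\right)^{2} = \left(1 + \frac{1 + 24}{3}\right)^{2} = \left(1 + \frac{1}{3} \cdot 25\right)^{2} = \left(1 + \frac{25}{3}\right)^{2} = \left(\frac{28}{3}\right)^{2} = \frac{784}{9}$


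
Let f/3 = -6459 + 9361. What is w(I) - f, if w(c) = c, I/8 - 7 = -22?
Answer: -8826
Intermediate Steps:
I = -120 (I = 56 + 8*(-22) = 56 - 176 = -120)
f = 8706 (f = 3*(-6459 + 9361) = 3*2902 = 8706)
w(I) - f = -120 - 1*8706 = -120 - 8706 = -8826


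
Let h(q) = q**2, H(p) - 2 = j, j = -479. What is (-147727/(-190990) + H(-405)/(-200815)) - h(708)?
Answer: -3845055538071733/7670731370 ≈ -5.0126e+5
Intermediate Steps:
H(p) = -477 (H(p) = 2 - 479 = -477)
(-147727/(-190990) + H(-405)/(-200815)) - h(708) = (-147727/(-190990) - 477/(-200815)) - 1*708**2 = (-147727*(-1/190990) - 477*(-1/200815)) - 1*501264 = (147727/190990 + 477/200815) - 501264 = 5951379947/7670731370 - 501264 = -3845055538071733/7670731370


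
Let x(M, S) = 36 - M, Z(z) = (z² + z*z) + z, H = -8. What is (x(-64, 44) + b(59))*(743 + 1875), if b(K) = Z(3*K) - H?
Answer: 164784774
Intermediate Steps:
Z(z) = z + 2*z² (Z(z) = (z² + z²) + z = 2*z² + z = z + 2*z²)
b(K) = 8 + 3*K*(1 + 6*K) (b(K) = (3*K)*(1 + 2*(3*K)) - 1*(-8) = (3*K)*(1 + 6*K) + 8 = 3*K*(1 + 6*K) + 8 = 8 + 3*K*(1 + 6*K))
(x(-64, 44) + b(59))*(743 + 1875) = ((36 - 1*(-64)) + (8 + 3*59*(1 + 6*59)))*(743 + 1875) = ((36 + 64) + (8 + 3*59*(1 + 354)))*2618 = (100 + (8 + 3*59*355))*2618 = (100 + (8 + 62835))*2618 = (100 + 62843)*2618 = 62943*2618 = 164784774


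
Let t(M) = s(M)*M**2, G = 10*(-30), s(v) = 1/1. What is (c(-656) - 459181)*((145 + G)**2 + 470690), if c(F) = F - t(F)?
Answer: -440381935695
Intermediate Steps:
s(v) = 1
G = -300
t(M) = M**2 (t(M) = 1*M**2 = M**2)
c(F) = F - F**2
(c(-656) - 459181)*((145 + G)**2 + 470690) = (-656*(1 - 1*(-656)) - 459181)*((145 - 300)**2 + 470690) = (-656*(1 + 656) - 459181)*((-155)**2 + 470690) = (-656*657 - 459181)*(24025 + 470690) = (-430992 - 459181)*494715 = -890173*494715 = -440381935695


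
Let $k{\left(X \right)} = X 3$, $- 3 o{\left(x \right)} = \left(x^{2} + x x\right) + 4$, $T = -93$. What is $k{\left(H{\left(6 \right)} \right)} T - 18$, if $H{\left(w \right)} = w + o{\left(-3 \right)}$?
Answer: $354$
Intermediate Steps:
$o{\left(x \right)} = - \frac{4}{3} - \frac{2 x^{2}}{3}$ ($o{\left(x \right)} = - \frac{\left(x^{2} + x x\right) + 4}{3} = - \frac{\left(x^{2} + x^{2}\right) + 4}{3} = - \frac{2 x^{2} + 4}{3} = - \frac{4 + 2 x^{2}}{3} = - \frac{4}{3} - \frac{2 x^{2}}{3}$)
$H{\left(w \right)} = - \frac{22}{3} + w$ ($H{\left(w \right)} = w - \left(\frac{4}{3} + \frac{2 \left(-3\right)^{2}}{3}\right) = w - \frac{22}{3} = - \frac{22}{3} + w$)
$k{\left(X \right)} = 3 X$
$k{\left(H{\left(6 \right)} \right)} T - 18 = 3 \left(- \frac{22}{3} + 6\right) \left(-93\right) - 18 = 3 \left(- \frac{4}{3}\right) \left(-93\right) - 18 = \left(-4\right) \left(-93\right) - 18 = 372 - 18 = 354$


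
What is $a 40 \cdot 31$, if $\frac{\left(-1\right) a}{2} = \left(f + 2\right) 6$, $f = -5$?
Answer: $44640$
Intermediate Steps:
$a = 36$ ($a = - 2 \left(-5 + 2\right) 6 = - 2 \left(\left(-3\right) 6\right) = \left(-2\right) \left(-18\right) = 36$)
$a 40 \cdot 31 = 36 \cdot 40 \cdot 31 = 1440 \cdot 31 = 44640$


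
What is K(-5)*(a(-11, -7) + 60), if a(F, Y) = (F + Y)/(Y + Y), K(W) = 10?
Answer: 4290/7 ≈ 612.86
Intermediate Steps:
a(F, Y) = (F + Y)/(2*Y) (a(F, Y) = (F + Y)/((2*Y)) = (F + Y)*(1/(2*Y)) = (F + Y)/(2*Y))
K(-5)*(a(-11, -7) + 60) = 10*((½)*(-11 - 7)/(-7) + 60) = 10*((½)*(-⅐)*(-18) + 60) = 10*(9/7 + 60) = 10*(429/7) = 4290/7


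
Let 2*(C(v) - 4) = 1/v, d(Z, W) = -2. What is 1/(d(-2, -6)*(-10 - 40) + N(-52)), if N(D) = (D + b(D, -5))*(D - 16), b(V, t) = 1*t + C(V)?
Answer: 26/96321 ≈ 0.00026993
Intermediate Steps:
C(v) = 4 + 1/(2*v)
b(V, t) = 4 + t + 1/(2*V) (b(V, t) = 1*t + (4 + 1/(2*V)) = t + (4 + 1/(2*V)) = 4 + t + 1/(2*V))
N(D) = (-16 + D)*(-1 + D + 1/(2*D)) (N(D) = (D + (4 - 5 + 1/(2*D)))*(D - 16) = (D + (-1 + 1/(2*D)))*(-16 + D) = (-1 + D + 1/(2*D))*(-16 + D) = (-16 + D)*(-1 + D + 1/(2*D)))
1/(d(-2, -6)*(-10 - 40) + N(-52)) = 1/(-2*(-10 - 40) + (33/2 + (-52)² - 17*(-52) - 8/(-52))) = 1/(-2*(-50) + (33/2 + 2704 + 884 - 8*(-1/52))) = 1/(100 + (33/2 + 2704 + 884 + 2/13)) = 1/(100 + 93721/26) = 1/(96321/26) = 26/96321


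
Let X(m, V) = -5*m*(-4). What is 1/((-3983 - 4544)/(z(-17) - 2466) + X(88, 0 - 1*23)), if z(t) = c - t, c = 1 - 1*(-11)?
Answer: 2437/4297647 ≈ 0.00056705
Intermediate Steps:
c = 12 (c = 1 + 11 = 12)
z(t) = 12 - t
X(m, V) = 20*m
1/((-3983 - 4544)/(z(-17) - 2466) + X(88, 0 - 1*23)) = 1/((-3983 - 4544)/((12 - 1*(-17)) - 2466) + 20*88) = 1/(-8527/((12 + 17) - 2466) + 1760) = 1/(-8527/(29 - 2466) + 1760) = 1/(-8527/(-2437) + 1760) = 1/(-8527*(-1/2437) + 1760) = 1/(8527/2437 + 1760) = 1/(4297647/2437) = 2437/4297647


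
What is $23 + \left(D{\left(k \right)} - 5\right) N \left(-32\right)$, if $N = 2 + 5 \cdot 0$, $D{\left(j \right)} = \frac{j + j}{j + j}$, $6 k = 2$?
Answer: $279$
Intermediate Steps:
$k = \frac{1}{3}$ ($k = \frac{1}{6} \cdot 2 = \frac{1}{3} \approx 0.33333$)
$D{\left(j \right)} = 1$ ($D{\left(j \right)} = \frac{2 j}{2 j} = 2 j \frac{1}{2 j} = 1$)
$N = 2$ ($N = 2 + 0 = 2$)
$23 + \left(D{\left(k \right)} - 5\right) N \left(-32\right) = 23 + \left(1 - 5\right) 2 \left(-32\right) = 23 + \left(-4\right) 2 \left(-32\right) = 23 - -256 = 23 + 256 = 279$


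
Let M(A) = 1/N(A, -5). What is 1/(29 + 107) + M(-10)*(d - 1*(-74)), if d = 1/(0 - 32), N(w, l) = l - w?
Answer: 40259/2720 ≈ 14.801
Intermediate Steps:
M(A) = 1/(-5 - A)
d = -1/32 (d = 1/(-32) = -1/32 ≈ -0.031250)
1/(29 + 107) + M(-10)*(d - 1*(-74)) = 1/(29 + 107) + (-1/(5 - 10))*(-1/32 - 1*(-74)) = 1/136 + (-1/(-5))*(-1/32 + 74) = 1/136 - 1*(-⅕)*(2367/32) = 1/136 + (⅕)*(2367/32) = 1/136 + 2367/160 = 40259/2720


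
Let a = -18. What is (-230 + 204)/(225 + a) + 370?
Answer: 76564/207 ≈ 369.87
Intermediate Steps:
(-230 + 204)/(225 + a) + 370 = (-230 + 204)/(225 - 18) + 370 = -26/207 + 370 = 76564/207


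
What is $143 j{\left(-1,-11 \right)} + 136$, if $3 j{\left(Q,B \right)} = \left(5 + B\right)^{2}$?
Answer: $1852$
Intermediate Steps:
$j{\left(Q,B \right)} = \frac{\left(5 + B\right)^{2}}{3}$
$143 j{\left(-1,-11 \right)} + 136 = 143 \frac{\left(5 - 11\right)^{2}}{3} + 136 = 143 \frac{\left(-6\right)^{2}}{3} + 136 = 143 \cdot \frac{1}{3} \cdot 36 + 136 = 143 \cdot 12 + 136 = 1716 + 136 = 1852$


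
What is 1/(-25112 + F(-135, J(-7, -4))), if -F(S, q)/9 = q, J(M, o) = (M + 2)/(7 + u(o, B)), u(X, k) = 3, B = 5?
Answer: -2/50215 ≈ -3.9829e-5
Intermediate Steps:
J(M, o) = ⅕ + M/10 (J(M, o) = (M + 2)/(7 + 3) = (2 + M)/10 = (2 + M)*(⅒) = ⅕ + M/10)
F(S, q) = -9*q
1/(-25112 + F(-135, J(-7, -4))) = 1/(-25112 - 9*(⅕ + (⅒)*(-7))) = 1/(-25112 - 9*(⅕ - 7/10)) = 1/(-25112 - 9*(-½)) = 1/(-25112 + 9/2) = 1/(-50215/2) = -2/50215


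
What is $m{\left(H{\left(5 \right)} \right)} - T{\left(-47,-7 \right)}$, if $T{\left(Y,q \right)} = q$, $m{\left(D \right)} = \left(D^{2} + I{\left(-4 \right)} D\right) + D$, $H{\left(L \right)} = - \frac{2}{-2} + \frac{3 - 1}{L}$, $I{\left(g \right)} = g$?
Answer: $\frac{119}{25} \approx 4.76$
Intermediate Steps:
$H{\left(L \right)} = 1 + \frac{2}{L}$ ($H{\left(L \right)} = \left(-2\right) \left(- \frac{1}{2}\right) + \frac{3 - 1}{L} = 1 + \frac{2}{L}$)
$m{\left(D \right)} = D^{2} - 3 D$ ($m{\left(D \right)} = \left(D^{2} - 4 D\right) + D = D^{2} - 3 D$)
$m{\left(H{\left(5 \right)} \right)} - T{\left(-47,-7 \right)} = \frac{2 + 5}{5} \left(-3 + \frac{2 + 5}{5}\right) - -7 = \frac{1}{5} \cdot 7 \left(-3 + \frac{1}{5} \cdot 7\right) + 7 = \frac{7 \left(-3 + \frac{7}{5}\right)}{5} + 7 = \frac{7}{5} \left(- \frac{8}{5}\right) + 7 = - \frac{56}{25} + 7 = \frac{119}{25}$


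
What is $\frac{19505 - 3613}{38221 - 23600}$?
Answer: $\frac{15892}{14621} \approx 1.0869$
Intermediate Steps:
$\frac{19505 - 3613}{38221 - 23600} = \frac{15892}{14621}$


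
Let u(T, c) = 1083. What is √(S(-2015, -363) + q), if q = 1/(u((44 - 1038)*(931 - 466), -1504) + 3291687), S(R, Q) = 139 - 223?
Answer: I*√910756075630830/3292770 ≈ 9.1651*I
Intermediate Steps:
S(R, Q) = -84
q = 1/3292770 (q = 1/(1083 + 3291687) = 1/3292770 ≈ 3.0370e-7)
√(S(-2015, -363) + q) = √(-84 + 1/3292770) = √(-276592679/3292770) = I*√910756075630830/3292770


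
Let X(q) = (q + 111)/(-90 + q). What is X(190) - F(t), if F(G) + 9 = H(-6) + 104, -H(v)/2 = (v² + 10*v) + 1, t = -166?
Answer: -13799/100 ≈ -137.99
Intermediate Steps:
H(v) = -2 - 20*v - 2*v² (H(v) = -2*((v² + 10*v) + 1) = -2*(1 + v² + 10*v) = -2 - 20*v - 2*v²)
X(q) = (111 + q)/(-90 + q)
F(G) = 141 (F(G) = -9 + ((-2 - 20*(-6) - 2*(-6)²) + 104) = -9 + ((-2 + 120 - 2*36) + 104) = -9 + ((-2 + 120 - 72) + 104) = -9 + (46 + 104) = -9 + 150 = 141)
X(190) - F(t) = (111 + 190)/(-90 + 190) - 1*141 = 301/100 - 141 = -13799/100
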